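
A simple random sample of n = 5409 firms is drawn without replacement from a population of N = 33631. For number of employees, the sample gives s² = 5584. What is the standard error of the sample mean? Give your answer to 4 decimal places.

Under SRS without replacement, Var(ȳ) = (1 − f)·s²/n with f = n/N = 5409/33631 = 0.16083375.
Var(ȳ) = (1 − 0.16083375)·5584/5409 = 0.83916625·1.0323535 = 0.8663162.
SE(ȳ) = √(0.8663162) = 0.9308.

0.9308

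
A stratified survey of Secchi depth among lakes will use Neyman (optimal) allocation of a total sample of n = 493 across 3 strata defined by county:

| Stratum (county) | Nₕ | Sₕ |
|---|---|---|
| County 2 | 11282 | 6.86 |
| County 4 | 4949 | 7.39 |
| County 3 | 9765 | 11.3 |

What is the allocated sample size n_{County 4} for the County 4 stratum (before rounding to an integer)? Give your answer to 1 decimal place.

Neyman allocation: nₕ = n·NₕSₕ / Σⱼ NⱼSⱼ.
Σ NⱼSⱼ = 11282·6.86 + 4949·7.39 + 9765·11.3 = 224312.13.
n_{County 4} = 493·4949·7.39 / 224312.13 = 80.4.

80.4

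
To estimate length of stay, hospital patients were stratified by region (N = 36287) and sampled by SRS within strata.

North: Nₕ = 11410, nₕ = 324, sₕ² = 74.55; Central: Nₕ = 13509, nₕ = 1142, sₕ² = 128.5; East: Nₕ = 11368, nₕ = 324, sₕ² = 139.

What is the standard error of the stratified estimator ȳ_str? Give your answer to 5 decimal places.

Var(ȳ_str) = Σₕ Wₕ²(1 − fₕ)sₕ²/nₕ with Wₕ = Nₕ/N, N = 36287.
North: Wₕ = 0.31443768; term = 0.31443768²·(1 − 0.02839614)·74.55/324 = 0.022103499.
Central: Wₕ = 0.37228208; term = 0.37228208²·(1 − 0.08453624)·128.5/1142 = 0.014276523.
East: Wₕ = 0.31328024; term = 0.31328024²·(1 − 0.02850106)·139/324 = 0.040905163.
Sum = 0.077285185.
SE = √(0.077285185) = 0.27800.

0.27800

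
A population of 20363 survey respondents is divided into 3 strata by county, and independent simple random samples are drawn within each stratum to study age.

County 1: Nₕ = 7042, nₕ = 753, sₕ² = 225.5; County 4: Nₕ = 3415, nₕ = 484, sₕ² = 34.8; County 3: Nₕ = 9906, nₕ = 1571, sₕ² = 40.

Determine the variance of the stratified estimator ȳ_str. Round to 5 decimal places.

0.03879

Var(ȳ_str) = Σₕ Wₕ²(1 − fₕ)sₕ²/nₕ with Wₕ = Nₕ/N, N = 20363.
County 1: Wₕ = 0.34582331; term = 0.34582331²·(1 − 0.10692985)·225.5/753 = 0.031984949.
County 4: Wₕ = 0.16770613; term = 0.16770613²·(1 − 0.14172767)·34.8/484 = 0.001735629.
County 3: Wₕ = 0.48647056; term = 0.48647056²·(1 − 0.15859075)·40/1571 = 0.0050699562.
Sum = 0.038790534.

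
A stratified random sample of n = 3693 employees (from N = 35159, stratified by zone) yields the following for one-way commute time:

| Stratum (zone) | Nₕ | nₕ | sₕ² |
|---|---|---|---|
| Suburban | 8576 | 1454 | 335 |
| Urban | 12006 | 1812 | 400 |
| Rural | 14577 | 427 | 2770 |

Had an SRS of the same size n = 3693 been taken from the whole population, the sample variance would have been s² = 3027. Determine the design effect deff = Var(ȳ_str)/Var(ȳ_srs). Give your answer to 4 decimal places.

Var(ȳ_str) = Σ Wₕ²(1−fₕ)sₕ²/nₕ with Wₕ = Nₕ/35159:
  Suburban: (8576/35159)²·(1−1454/8576)·335/1454 = 0.01138398
  Urban: (12006/35159)²·(1−1812/12006)·400/1812 = 0.021856053
  Rural: (14577/35159)²·(1−427/14577)·2770/427 = 1.0824391
  → Var(ȳ_str) = 1.1156791.
Var(ȳ_srs) = (1 − 3693/35159)·3027/3693 = 0.73356422.
deff = 1.1156791 / 0.73356422 = 1.5209.

1.5209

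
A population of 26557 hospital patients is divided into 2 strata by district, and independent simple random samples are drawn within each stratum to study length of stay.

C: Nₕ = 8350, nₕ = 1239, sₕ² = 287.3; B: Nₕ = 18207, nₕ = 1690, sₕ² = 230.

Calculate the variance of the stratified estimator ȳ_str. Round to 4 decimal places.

0.0776

Var(ȳ_str) = Σₕ Wₕ²(1 − fₕ)sₕ²/nₕ with Wₕ = Nₕ/N, N = 26557.
C: Wₕ = 0.31441804; term = 0.31441804²·(1 − 0.14838323)·287.3/1239 = 0.019521961.
B: Wₕ = 0.68558196; term = 0.68558196²·(1 − 0.09282144)·230/1690 = 0.058030013.
Sum = 0.077551974.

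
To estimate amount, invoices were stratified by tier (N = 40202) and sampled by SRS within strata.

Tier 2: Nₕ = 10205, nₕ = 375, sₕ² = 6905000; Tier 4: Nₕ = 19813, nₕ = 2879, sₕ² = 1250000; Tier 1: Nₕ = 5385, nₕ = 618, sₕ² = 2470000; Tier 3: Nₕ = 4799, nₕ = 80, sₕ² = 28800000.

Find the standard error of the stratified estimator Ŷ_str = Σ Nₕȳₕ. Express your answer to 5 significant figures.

Var(Ŷ_str) = Σₕ Nₕ²(1 − fₕ)sₕ²/nₕ.
Tier 2: 10205²·(1 − 375/10205)·6905000/375 = 1.8471363 × 10^12.
Tier 4: 19813²·(1 − 2879/19813)·1250000/2879 = 1.4567269 × 10^11.
Tier 1: 5385²·(1 − 618/5385)·2470000/618 = 1.025981 × 10^11.
Tier 3: 4799²·(1 − 80/4799)·28800000/80 = 8.1527332 × 10^12.
Sum = 1.024814 × 10^13.
SE = √(1.024814 × 10^13) = 3.2013 × 10^6.

3.2013 × 10^6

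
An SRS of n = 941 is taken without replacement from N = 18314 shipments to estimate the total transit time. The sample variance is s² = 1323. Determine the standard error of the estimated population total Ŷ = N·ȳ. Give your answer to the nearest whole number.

21150

Var(Ŷ) = N²·Var(ȳ) = N²·(1 − n/N)·s²/n.
f = 941/18314 = 0.05138146; Var(ȳ) = 0.94861854·1323/941 = 1.3337113.
Var(Ŷ) = 18314² · 1.3337113 = 4.4733023 × 10^8.
SE(Ŷ) = √(4.4733023 × 10^8) = 21150.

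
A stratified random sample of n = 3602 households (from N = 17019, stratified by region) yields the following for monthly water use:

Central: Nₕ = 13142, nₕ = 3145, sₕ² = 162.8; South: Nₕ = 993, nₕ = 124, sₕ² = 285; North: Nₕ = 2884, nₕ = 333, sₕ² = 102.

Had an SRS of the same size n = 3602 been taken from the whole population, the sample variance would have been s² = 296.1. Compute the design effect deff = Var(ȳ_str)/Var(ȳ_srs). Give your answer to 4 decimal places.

0.5880

Var(ȳ_str) = Σ Wₕ²(1−fₕ)sₕ²/nₕ with Wₕ = Nₕ/17019:
  Central: (13142/17019)²·(1−3145/13142)·162.8/3145 = 0.023479932
  South: (993/17019)²·(1−124/993)·285/124 = 0.0068473752
  North: (2884/17019)²·(1−333/2884)·102/333 = 0.0077802504
  → Var(ȳ_str) = 0.038107558.
Var(ȳ_srs) = (1 − 3602/17019)·296.1/3602 = 0.064806129.
deff = 0.038107558 / 0.064806129 = 0.5880.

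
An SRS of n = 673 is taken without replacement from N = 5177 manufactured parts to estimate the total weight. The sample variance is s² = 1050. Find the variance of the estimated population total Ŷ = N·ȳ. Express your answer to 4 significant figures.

Var(Ŷ) = N²·Var(ȳ) = N²·(1 − n/N)·s²/n.
f = 673/5177 = 0.12999807; Var(ȳ) = 0.87000193·1050/673 = 1.3573581.
Var(Ŷ) = 5177² · 1.3573581 = 3.6379001 × 10^7.

3.638 × 10^7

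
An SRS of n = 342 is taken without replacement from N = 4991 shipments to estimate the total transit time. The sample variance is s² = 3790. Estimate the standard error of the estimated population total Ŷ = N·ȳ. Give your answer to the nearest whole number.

Var(Ŷ) = N²·Var(ȳ) = N²·(1 − n/N)·s²/n.
f = 342/4991 = 0.06852334; Var(ȳ) = 0.93147666·3790/342 = 10.322504.
Var(Ŷ) = 4991² · 10.322504 = 2.5713441 × 10^8.
SE(Ŷ) = √(2.5713441 × 10^8) = 16035.

16035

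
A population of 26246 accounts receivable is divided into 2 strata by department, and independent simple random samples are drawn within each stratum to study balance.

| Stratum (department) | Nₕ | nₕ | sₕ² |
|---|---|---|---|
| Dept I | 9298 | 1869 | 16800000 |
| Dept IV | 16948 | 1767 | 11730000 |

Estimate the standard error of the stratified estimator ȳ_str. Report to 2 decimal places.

58.14

Var(ȳ_str) = Σₕ Wₕ²(1 − fₕ)sₕ²/nₕ with Wₕ = Nₕ/N, N = 26246.
Dept I: Wₕ = 0.35426351; term = 0.35426351²·(1 − 0.20101097)·16800000/1869 = 901.35035.
Dept IV: Wₕ = 0.64573649; term = 0.64573649²·(1 − 0.10426009)·11730000/1767 = 2479.4425.
Sum = 3380.7929.
SE = √(3380.7929) = 58.14.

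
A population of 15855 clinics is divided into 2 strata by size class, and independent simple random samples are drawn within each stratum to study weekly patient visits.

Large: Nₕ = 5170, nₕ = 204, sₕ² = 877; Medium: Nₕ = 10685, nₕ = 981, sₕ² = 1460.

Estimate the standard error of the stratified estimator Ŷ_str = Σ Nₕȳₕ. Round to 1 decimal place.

16269.3

Var(Ŷ_str) = Σₕ Nₕ²(1 − fₕ)sₕ²/nₕ.
Large: 5170²·(1 − 204/5170)·877/204 = 1.1037398 × 10^8.
Medium: 10685²·(1 − 981/10685)·1460/981 = 1.5431536 × 10^8.
Sum = 2.6468934 × 10^8.
SE = √(2.6468934 × 10^8) = 16269.3.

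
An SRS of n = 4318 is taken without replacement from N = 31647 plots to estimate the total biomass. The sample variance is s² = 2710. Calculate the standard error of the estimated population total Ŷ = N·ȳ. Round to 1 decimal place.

Var(Ŷ) = N²·Var(ȳ) = N²·(1 − n/N)·s²/n.
f = 4318/31647 = 0.13644263; Var(ȳ) = 0.86355737·2710/4318 = 0.54197324.
Var(Ŷ) = 31647² · 0.54197324 = 5.4280387 × 10^8.
SE(Ŷ) = √(5.4280387 × 10^8) = 23298.2.

23298.2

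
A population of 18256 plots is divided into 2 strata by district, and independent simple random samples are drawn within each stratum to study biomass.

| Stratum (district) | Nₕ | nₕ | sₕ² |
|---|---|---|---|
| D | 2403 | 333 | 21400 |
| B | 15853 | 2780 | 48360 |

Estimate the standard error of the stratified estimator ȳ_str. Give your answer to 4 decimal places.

Var(ȳ_str) = Σₕ Wₕ²(1 − fₕ)sₕ²/nₕ with Wₕ = Nₕ/N, N = 18256.
D: Wₕ = 0.13162796; term = 0.13162796²·(1 − 0.13857678)·21400/333 = 0.95914088.
B: Wₕ = 0.86837204; term = 0.86837204²·(1 − 0.17536113)·48360/2780 = 10.817252.
Sum = 11.776393.
SE = √(11.776393) = 3.4317.

3.4317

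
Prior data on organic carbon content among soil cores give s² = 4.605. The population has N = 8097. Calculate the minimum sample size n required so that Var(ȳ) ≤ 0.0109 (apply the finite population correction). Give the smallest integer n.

Without fpc, n₀ = s²/D = 4.605/0.0109 = 422.4771.
With fpc, (1 − n/N)·s²/n ≤ D requires n ≥ n₀/(1 + n₀/N) = 422.4771/(1 + 422.4771/8097) = 401.5266.
Rounding up, n = 402.

402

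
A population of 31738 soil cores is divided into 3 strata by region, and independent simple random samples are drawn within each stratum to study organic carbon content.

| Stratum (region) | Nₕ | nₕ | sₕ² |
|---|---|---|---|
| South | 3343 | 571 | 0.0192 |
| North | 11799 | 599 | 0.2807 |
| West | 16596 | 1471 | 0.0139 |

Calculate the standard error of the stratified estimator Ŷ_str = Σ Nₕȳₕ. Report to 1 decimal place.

Var(Ŷ_str) = Σₕ Nₕ²(1 − fₕ)sₕ²/nₕ.
South: 3343²·(1 − 571/3343)·0.0192/571 = 311.59804.
North: 11799²·(1 − 599/11799)·0.2807/599 = 61926.825.
West: 16596²·(1 − 1471/16596)·0.0139/1471 = 2371.9249.
Sum = 64610.348.
SE = √(64610.348) = 254.2.

254.2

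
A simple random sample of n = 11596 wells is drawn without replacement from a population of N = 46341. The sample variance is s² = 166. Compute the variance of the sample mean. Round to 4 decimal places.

0.0107

Under SRS without replacement, Var(ȳ) = (1 − f)·s²/n with f = n/N = 11596/46341 = 0.25023198.
Var(ȳ) = (1 − 0.25023198)·166/11596 = 0.74976802·0.014315281 = 0.01073314.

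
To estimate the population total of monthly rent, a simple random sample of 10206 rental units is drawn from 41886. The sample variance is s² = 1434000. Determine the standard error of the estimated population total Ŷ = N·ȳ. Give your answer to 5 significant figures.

Var(Ŷ) = N²·Var(ȳ) = N²·(1 − n/N)·s²/n.
f = 10206/41886 = 0.24366137; Var(ȳ) = 0.75633863·1434000/10206 = 106.2698.
Var(Ŷ) = 41886² · 106.2698 = 1.8644367 × 10^11.
SE(Ŷ) = √(1.8644367 × 10^11) = 431790.

431790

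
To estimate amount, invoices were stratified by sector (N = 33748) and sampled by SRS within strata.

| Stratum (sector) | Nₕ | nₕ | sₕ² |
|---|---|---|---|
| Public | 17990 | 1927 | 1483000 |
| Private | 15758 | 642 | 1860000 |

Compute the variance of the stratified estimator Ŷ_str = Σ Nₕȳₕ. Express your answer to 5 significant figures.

Var(Ŷ_str) = Σₕ Nₕ²(1 − fₕ)sₕ²/nₕ.
Public: 17990²·(1 − 1927/17990)·1483000/1927 = 2.2239103 × 10^11.
Private: 15758²·(1 − 642/15758)·1860000/642 = 6.9010615 × 10^11.
Sum = 9.1249718 × 10^11.

9.1250 × 10^11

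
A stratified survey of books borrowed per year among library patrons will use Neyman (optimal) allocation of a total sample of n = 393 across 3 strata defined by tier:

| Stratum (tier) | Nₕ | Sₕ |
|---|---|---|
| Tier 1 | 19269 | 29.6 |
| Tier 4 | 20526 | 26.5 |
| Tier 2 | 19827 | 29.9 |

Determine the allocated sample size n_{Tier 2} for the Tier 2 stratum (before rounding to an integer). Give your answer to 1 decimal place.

Neyman allocation: nₕ = n·NₕSₕ / Σⱼ NⱼSⱼ.
Σ NⱼSⱼ = 19269·29.6 + 20526·26.5 + 19827·29.9 = 1.7071287 × 10^6.
n_{Tier 2} = 393·19827·29.9 / (1.7071287 × 10^6) = 136.5.

136.5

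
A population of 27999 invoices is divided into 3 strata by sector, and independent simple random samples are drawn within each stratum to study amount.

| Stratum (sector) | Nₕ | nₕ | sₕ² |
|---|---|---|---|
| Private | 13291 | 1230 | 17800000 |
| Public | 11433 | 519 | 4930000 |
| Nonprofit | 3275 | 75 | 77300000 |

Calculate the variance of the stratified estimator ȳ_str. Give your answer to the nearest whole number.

18249

Var(ȳ_str) = Σₕ Wₕ²(1 − fₕ)sₕ²/nₕ with Wₕ = Nₕ/N, N = 27999.
Private: Wₕ = 0.47469552; term = 0.47469552²·(1 − 0.09254383)·17800000/1230 = 2959.1762.
Public: Wₕ = 0.40833601; term = 0.40833601²·(1 − 0.04539491)·4930000/519 = 1511.9543.
Nonprofit: Wₕ = 0.11696846; term = 0.11696846²·(1 − 0.02290076)·77300000/75 = 13778.263.
Sum = 18249.394.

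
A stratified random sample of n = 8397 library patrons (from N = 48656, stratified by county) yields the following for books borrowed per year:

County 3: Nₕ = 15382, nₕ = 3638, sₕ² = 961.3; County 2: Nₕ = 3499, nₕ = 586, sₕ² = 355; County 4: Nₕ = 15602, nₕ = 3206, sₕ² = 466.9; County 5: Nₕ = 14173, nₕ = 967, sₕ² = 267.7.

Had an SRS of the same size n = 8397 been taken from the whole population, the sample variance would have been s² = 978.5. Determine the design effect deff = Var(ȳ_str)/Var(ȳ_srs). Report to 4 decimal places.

0.5866

Var(ȳ_str) = Σ Wₕ²(1−fₕ)sₕ²/nₕ with Wₕ = Nₕ/48656:
  County 3: (15382/48656)²·(1−3638/15382)·961.3/3638 = 0.020162867
  County 2: (3499/48656)²·(1−586/3499)·355/586 = 0.0026082088
  County 4: (15602/48656)²·(1−3206/15602)·466.9/3206 = 0.011897327
  County 5: (14173/48656)²·(1−967/14173)·267.7/967 = 0.021886795
  → Var(ȳ_str) = 0.056555198.
Var(ȳ_srs) = (1 − 8397/48656)·978.5/8397 = 0.096419141.
deff = 0.056555198 / 0.096419141 = 0.5866.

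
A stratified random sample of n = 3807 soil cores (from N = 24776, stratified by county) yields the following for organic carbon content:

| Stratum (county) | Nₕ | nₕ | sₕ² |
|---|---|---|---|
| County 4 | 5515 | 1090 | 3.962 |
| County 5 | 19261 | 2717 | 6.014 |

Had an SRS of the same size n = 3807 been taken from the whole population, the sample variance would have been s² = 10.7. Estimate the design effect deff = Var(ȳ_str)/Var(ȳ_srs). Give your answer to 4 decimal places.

Var(ȳ_str) = Σ Wₕ²(1−fₕ)sₕ²/nₕ with Wₕ = Nₕ/24776:
  County 4: (5515/24776)²·(1−1090/5515)·3.962/1090 = 1.445055 × 10^-4
  County 5: (19261/24776)²·(1−2717/19261)·6.014/2717 = 0.0011490284
  → Var(ȳ_str) = 0.0012935339.
Var(ȳ_srs) = (1 − 3807/24776)·10.7/3807 = 0.0023787425.
deff = 0.0012935339 / 0.0023787425 = 0.5438.

0.5438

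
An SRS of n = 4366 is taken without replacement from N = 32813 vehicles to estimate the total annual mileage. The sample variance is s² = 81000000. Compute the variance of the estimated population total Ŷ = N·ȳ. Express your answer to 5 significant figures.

Var(Ŷ) = N²·Var(ȳ) = N²·(1 − n/N)·s²/n.
f = 4366/32813 = 0.13305702; Var(ȳ) = 0.86694298·81000000/4366 = 16083.917.
Var(Ŷ) = 32813² · 16083.917 = 1.731744 × 10^13.

1.7317 × 10^13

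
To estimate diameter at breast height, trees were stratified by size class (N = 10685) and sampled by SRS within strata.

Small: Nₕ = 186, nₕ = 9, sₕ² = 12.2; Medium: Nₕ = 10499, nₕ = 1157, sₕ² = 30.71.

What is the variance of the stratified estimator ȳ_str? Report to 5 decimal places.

0.02319

Var(ȳ_str) = Σₕ Wₕ²(1 − fₕ)sₕ²/nₕ with Wₕ = Nₕ/N, N = 10685.
Small: Wₕ = 0.01740758; term = 0.01740758²·(1 − 0.04838710)·12.2/9 = 3.9088993 × 10^-4.
Medium: Wₕ = 0.98259242; term = 0.98259242²·(1 − 0.11020097)·30.71/1157 = 0.022802644.
Sum = 0.023193534.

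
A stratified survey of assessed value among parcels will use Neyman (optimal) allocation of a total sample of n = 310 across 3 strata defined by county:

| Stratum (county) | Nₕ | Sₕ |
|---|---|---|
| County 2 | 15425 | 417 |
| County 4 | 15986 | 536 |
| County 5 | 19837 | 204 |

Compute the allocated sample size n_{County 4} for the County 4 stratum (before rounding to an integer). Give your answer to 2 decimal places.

Neyman allocation: nₕ = n·NₕSₕ / Σⱼ NⱼSⱼ.
Σ NⱼSⱼ = 15425·417 + 15986·536 + 19837·204 = 1.9047469 × 10^7.
n_{County 4} = 310·15986·536 / (1.9047469 × 10^7) = 139.45.

139.45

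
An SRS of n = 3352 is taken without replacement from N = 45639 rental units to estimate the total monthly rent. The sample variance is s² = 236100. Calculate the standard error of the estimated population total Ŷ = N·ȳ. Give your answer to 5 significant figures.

Var(Ŷ) = N²·Var(ȳ) = N²·(1 − n/N)·s²/n.
f = 3352/45639 = 0.07344596; Var(ȳ) = 0.92655404·236100/3352 = 65.262354.
Var(Ŷ) = 45639² · 65.262354 = 1.3593615 × 10^11.
SE(Ŷ) = √(1.3593615 × 10^11) = 368700.

368700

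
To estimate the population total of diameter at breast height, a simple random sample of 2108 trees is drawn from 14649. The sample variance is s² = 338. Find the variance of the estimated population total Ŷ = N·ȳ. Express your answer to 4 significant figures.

Var(Ŷ) = N²·Var(ȳ) = N²·(1 − n/N)·s²/n.
f = 2108/14649 = 0.14390061; Var(ȳ) = 0.85609939·338/2108 = 0.13726831.
Var(Ŷ) = 14649² · 0.13726831 = 2.9456846 × 10^7.

2.946 × 10^7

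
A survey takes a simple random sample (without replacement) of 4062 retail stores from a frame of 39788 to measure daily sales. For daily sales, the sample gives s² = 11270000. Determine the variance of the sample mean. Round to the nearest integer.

Under SRS without replacement, Var(ȳ) = (1 − f)·s²/n with f = n/N = 4062/39788 = 0.10209108.
Var(ȳ) = (1 − 0.10209108)·11270000/4062 = 0.89790892·2774.4953 = 2491.2441.

2491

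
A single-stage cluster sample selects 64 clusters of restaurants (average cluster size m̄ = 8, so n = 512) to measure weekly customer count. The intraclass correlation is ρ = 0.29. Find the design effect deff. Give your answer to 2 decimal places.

deff = 1 + (8 − 1)·0.29 = 1 + 2.03 = 3.03.

3.03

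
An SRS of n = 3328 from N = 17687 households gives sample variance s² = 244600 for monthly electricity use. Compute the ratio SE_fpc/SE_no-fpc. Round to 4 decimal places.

0.9010

f = n/N = 3328/17687 = 0.18816080.
SE_no-fpc = √(s²/n) = 8.5730739; SE_fpc = √((1−f)s²/n) = 7.7245213.
Ratio = √(1−f) = 0.90102120.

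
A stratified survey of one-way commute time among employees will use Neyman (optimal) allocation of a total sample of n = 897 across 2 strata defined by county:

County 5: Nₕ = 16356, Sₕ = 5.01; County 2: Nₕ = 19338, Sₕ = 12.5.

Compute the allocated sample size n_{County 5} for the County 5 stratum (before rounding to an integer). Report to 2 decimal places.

Neyman allocation: nₕ = n·NₕSₕ / Σⱼ NⱼSⱼ.
Σ NⱼSⱼ = 16356·5.01 + 19338·12.5 = 323668.56.
n_{County 5} = 897·16356·5.01 / 323668.56 = 227.09.

227.09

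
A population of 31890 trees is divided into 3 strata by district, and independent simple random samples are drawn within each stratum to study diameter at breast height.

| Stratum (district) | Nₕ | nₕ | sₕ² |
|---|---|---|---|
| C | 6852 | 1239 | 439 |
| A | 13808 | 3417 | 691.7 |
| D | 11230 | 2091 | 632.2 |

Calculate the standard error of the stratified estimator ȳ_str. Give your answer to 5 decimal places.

Var(ȳ_str) = Σₕ Wₕ²(1 − fₕ)sₕ²/nₕ with Wₕ = Nₕ/N, N = 31890.
C: Wₕ = 0.21486359; term = 0.21486359²·(1 − 0.18082312)·439/1239 = 0.013399746.
A: Wₕ = 0.43298840; term = 0.43298840²·(1 − 0.24746524)·691.7/3417 = 0.028559584.
D: Wₕ = 0.35214801; term = 0.35214801²·(1 − 0.18619768)·632.2/2091 = 0.030511942.
Sum = 0.072471272.
SE = √(0.072471272) = 0.26920.

0.26920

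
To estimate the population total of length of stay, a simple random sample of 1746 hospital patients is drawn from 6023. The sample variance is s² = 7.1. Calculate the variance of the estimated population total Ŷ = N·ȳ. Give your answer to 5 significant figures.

Var(Ŷ) = N²·Var(ȳ) = N²·(1 − n/N)·s²/n.
f = 1746/6023 = 0.28988876; Var(ȳ) = 0.71011124·7.1/1746 = 0.002887623.
Var(Ŷ) = 6023² · 0.002887623 = 104752.94.

104750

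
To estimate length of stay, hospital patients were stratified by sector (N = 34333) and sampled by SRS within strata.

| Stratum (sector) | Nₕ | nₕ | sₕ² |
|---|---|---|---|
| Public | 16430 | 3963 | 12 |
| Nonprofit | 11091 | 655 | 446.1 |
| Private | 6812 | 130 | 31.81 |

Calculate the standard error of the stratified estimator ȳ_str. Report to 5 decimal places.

0.27722

Var(ȳ_str) = Σₕ Wₕ²(1 − fₕ)sₕ²/nₕ with Wₕ = Nₕ/N, N = 34333.
Public: Wₕ = 0.47854834; term = 0.47854834²·(1 − 0.24120511)·12/3963 = 5.2617861 × 10^-4.
Nonprofit: Wₕ = 0.32304197; term = 0.32304197²·(1 − 0.05905689)·446.1/655 = 0.066876293.
Private: Wₕ = 0.19840969; term = 0.19840969²·(1 − 0.01908397)·31.81/130 = 0.0094488275.
Sum = 0.076851299.
SE = √(0.076851299) = 0.27722.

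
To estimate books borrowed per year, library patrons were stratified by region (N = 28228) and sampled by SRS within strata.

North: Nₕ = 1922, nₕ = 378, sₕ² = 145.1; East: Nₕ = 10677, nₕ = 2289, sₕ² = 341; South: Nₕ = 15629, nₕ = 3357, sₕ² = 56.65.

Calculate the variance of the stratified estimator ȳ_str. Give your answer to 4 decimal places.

Var(ȳ_str) = Σₕ Wₕ²(1 − fₕ)sₕ²/nₕ with Wₕ = Nₕ/N, N = 28228.
North: Wₕ = 0.06808842; term = 0.06808842²·(1 − 0.19667014)·145.1/378 = 0.0014296051.
East: Wₕ = 0.37824146; term = 0.37824146²·(1 − 0.21438606)·341/2289 = 0.016743877.
South: Wₕ = 0.55367011; term = 0.55367011²·(1 − 0.21479301)·56.65/3357 = 0.004061953.
Sum = 0.022235435.

0.0222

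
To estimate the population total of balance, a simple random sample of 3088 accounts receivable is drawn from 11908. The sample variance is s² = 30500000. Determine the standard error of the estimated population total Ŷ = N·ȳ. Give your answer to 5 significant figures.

1.0185 × 10^6

Var(Ŷ) = N²·Var(ȳ) = N²·(1 − n/N)·s²/n.
f = 3088/11908 = 0.25932146; Var(ȳ) = 0.74067854·30500000/3088 = 7315.6397.
Var(Ŷ) = 11908² · 7315.6397 = 1.0373611 × 10^12.
SE(Ŷ) = √(1.0373611 × 10^12) = 1.0185 × 10^6.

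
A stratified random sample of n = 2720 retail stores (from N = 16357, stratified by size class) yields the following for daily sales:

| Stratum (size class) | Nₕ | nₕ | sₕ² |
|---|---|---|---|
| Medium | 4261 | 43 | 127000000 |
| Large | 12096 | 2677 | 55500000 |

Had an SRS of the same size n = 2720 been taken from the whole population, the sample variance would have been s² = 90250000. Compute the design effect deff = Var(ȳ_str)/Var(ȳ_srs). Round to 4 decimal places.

Var(ȳ_str) = Σ Wₕ²(1−fₕ)sₕ²/nₕ with Wₕ = Nₕ/16357:
  Medium: (4261/16357)²·(1−43/4261)·127000000/43 = 198402.01
  Large: (12096/16357)²·(1−2677/12096)·55500000/2677 = 8828.4382
  → Var(ȳ_str) = 207230.45.
Var(ȳ_srs) = (1 − 2720/16357)·90250000/2720 = 27662.632.
deff = 207230.45 / 27662.632 = 7.4913.

7.4913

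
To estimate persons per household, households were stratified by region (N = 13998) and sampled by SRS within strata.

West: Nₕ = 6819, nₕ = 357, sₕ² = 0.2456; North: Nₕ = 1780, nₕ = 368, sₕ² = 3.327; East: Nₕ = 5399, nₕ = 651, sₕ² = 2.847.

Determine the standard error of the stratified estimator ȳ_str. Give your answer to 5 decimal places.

Var(ȳ_str) = Σₕ Wₕ²(1 − fₕ)sₕ²/nₕ with Wₕ = Nₕ/N, N = 13998.
West: Wₕ = 0.48714102; term = 0.48714102²·(1 − 0.05235372)·0.2456/357 = 1.5470908 × 10^-4.
North: Wₕ = 0.12716102; term = 0.12716102²·(1 − 0.20674157)·3.327/368 = 1.1596521 × 10^-4.
East: Wₕ = 0.38569796; term = 0.38569796²·(1 − 0.12057788)·2.847/651 = 5.7213503 × 10^-4.
Sum = 8.4280932 × 10^-4.
SE = √(8.4280932 × 10^-4) = 0.02903.

0.02903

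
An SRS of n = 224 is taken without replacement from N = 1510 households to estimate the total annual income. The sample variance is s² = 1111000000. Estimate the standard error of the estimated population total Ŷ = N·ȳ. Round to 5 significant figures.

Var(Ŷ) = N²·Var(ȳ) = N²·(1 − n/N)·s²/n.
f = 224/1510 = 0.14834437; Var(ȳ) = 0.85165563·1111000000/224 = 4.2240598 × 10^6.
Var(Ŷ) = 1510² · (4.2240598 × 10^6) = 9.6312787 × 10^12.
SE(Ŷ) = √(9.6312787 × 10^12) = 3.1034 × 10^6.

3.1034 × 10^6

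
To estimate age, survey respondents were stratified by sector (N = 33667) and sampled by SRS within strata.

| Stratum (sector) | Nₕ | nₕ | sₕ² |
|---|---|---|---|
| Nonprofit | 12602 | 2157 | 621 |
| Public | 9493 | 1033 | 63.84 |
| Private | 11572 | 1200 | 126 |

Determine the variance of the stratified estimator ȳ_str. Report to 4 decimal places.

0.0489

Var(ȳ_str) = Σₕ Wₕ²(1 − fₕ)sₕ²/nₕ with Wₕ = Nₕ/N, N = 33667.
Nonprofit: Wₕ = 0.37431313; term = 0.37431313²·(1 − 0.17116331)·621/2157 = 0.033433399.
Public: Wₕ = 0.28196751; term = 0.28196751²·(1 − 0.10881702)·63.84/1033 = 0.0043788247.
Private: Wₕ = 0.34371937; term = 0.34371937²·(1 − 0.10369858)·126/1200 = 0.011118633.
Sum = 0.048930857.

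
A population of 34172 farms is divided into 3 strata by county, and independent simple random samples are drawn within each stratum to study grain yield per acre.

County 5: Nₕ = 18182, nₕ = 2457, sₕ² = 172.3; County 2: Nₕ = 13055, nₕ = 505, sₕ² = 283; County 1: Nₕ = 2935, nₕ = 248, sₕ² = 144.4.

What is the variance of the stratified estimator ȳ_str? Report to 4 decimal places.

0.0997

Var(ȳ_str) = Σₕ Wₕ²(1 − fₕ)sₕ²/nₕ with Wₕ = Nₕ/N, N = 34172.
County 5: Wₕ = 0.53207304; term = 0.53207304²·(1 − 0.13513365)·172.3/2457 = 0.017170053.
County 2: Wₕ = 0.38203793; term = 0.38203793²·(1 − 0.03868250)·283/505 = 0.078627572.
County 1: Wₕ = 0.08588903; term = 0.08588903²·(1 − 0.08449744)·144.4/248 = 0.0039323348.
Sum = 0.09972996.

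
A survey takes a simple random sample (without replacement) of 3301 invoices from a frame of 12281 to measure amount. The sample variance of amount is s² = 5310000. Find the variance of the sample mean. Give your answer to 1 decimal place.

1176.2

Under SRS without replacement, Var(ȳ) = (1 − f)·s²/n with f = n/N = 3301/12281 = 0.26878919.
Var(ȳ) = (1 − 0.26878919)·5310000/3301 = 0.73121081·1608.6035 = 1176.2282.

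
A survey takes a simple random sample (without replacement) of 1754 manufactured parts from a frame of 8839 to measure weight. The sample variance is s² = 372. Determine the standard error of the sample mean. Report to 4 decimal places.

0.4123

Under SRS without replacement, Var(ȳ) = (1 − f)·s²/n with f = n/N = 1754/8839 = 0.19843874.
Var(ȳ) = (1 − 0.19843874)·372/1754 = 0.80156126·0.21208666 = 0.17000045.
SE(ȳ) = √(0.17000045) = 0.4123.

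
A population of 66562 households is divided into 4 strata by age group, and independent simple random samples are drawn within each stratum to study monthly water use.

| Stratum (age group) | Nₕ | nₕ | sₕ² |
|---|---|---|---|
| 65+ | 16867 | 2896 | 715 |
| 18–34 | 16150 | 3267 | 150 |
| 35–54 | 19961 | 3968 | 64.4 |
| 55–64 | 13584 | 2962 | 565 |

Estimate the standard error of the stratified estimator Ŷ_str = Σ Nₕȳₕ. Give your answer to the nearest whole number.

10022

Var(Ŷ_str) = Σₕ Nₕ²(1 − fₕ)sₕ²/nₕ.
65+: 16867²·(1 − 2896/16867)·715/2896 = 5.817988 × 10^7.
18–34: 16150²·(1 − 3267/16150)·150/3267 = 9.5528214 × 10^6.
35–54: 19961²·(1 − 3968/19961)·64.4/3968 = 5.1811532 × 10^6.
55–64: 13584²·(1 − 2962/13584)·565/2962 = 2.7523101 × 10^7.
Sum = 1.0043696 × 10^8.
SE = √(1.0043696 × 10^8) = 10022.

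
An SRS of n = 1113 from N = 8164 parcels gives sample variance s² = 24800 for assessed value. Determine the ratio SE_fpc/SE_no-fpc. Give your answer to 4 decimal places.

0.9293

f = n/N = 1113/8164 = 0.13633023.
SE_no-fpc = √(s²/n) = 4.7203941; SE_fpc = √((1−f)s²/n) = 4.3868433.
Ratio = √(1−f) = 0.92933835.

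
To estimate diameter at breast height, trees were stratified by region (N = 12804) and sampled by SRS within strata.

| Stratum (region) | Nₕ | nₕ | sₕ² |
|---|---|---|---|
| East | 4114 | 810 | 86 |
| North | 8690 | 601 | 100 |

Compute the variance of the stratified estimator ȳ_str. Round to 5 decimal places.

Var(ȳ_str) = Σₕ Wₕ²(1 − fₕ)sₕ²/nₕ with Wₕ = Nₕ/N, N = 12804.
East: Wₕ = 0.32130584; term = 0.32130584²·(1 − 0.19688867)·86/810 = 0.0088029134.
North: Wₕ = 0.67869416; term = 0.67869416²·(1 − 0.06915995)·100/601 = 0.07134258.
Sum = 0.080145493.

0.08015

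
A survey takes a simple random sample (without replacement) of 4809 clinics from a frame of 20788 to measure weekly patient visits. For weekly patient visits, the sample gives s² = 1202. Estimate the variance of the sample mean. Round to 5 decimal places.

0.19213

Under SRS without replacement, Var(ȳ) = (1 − f)·s²/n with f = n/N = 4809/20788 = 0.23133539.
Var(ȳ) = (1 − 0.23133539)·1202/4809 = 0.76866461·0.24994801 = 0.19212619.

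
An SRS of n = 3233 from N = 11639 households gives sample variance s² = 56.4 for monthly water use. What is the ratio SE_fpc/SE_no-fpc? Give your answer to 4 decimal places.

f = n/N = 3233/11639 = 0.27777300.
SE_no-fpc = √(s²/n) = 0.13207989; SE_fpc = √((1−f)s²/n) = 0.11224669.
Ratio = √(1−f) = 0.84983939.

0.8498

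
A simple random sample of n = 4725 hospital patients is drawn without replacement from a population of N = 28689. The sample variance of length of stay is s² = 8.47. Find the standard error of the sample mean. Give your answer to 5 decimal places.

0.03870

Under SRS without replacement, Var(ȳ) = (1 − f)·s²/n with f = n/N = 4725/28689 = 0.16469727.
Var(ȳ) = (1 − 0.16469727)·8.47/4725 = 0.83530273·0.0017925926 = 0.0014973575.
SE(ȳ) = √(0.0014973575) = 0.03870.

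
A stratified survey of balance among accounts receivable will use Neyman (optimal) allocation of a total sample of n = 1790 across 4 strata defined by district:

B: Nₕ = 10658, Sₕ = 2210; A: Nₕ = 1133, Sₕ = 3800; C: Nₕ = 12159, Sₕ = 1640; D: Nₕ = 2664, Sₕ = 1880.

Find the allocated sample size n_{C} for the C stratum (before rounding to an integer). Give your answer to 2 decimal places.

Neyman allocation: nₕ = n·NₕSₕ / Σⱼ NⱼSⱼ.
Σ NⱼSⱼ = 10658·2210 + 1133·3800 + 12159·1640 + 2664·1880 = 5.280866 × 10^7.
n_{C} = 1790·12159·1640 / (5.280866 × 10^7) = 675.91.

675.91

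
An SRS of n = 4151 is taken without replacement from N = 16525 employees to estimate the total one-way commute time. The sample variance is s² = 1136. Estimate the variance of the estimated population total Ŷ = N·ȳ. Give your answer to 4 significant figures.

5.596 × 10^7

Var(Ŷ) = N²·Var(ȳ) = N²·(1 − n/N)·s²/n.
f = 4151/16525 = 0.25119516; Var(ȳ) = 0.74880484·1136/4151 = 0.20492467.
Var(Ŷ) = 16525² · 0.20492467 = 5.5959932 × 10^7.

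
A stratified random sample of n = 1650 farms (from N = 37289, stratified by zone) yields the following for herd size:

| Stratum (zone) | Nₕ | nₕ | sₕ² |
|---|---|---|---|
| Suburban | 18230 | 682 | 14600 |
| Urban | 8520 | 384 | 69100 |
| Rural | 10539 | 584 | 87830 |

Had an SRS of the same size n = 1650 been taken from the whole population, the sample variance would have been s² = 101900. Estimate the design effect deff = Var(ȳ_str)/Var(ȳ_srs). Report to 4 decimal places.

Var(ȳ_str) = Σ Wₕ²(1−fₕ)sₕ²/nₕ with Wₕ = Nₕ/37289:
  Suburban: (18230/37289)²·(1−682/18230)·14600/682 = 4.9251709
  Urban: (8520/37289)²·(1−384/8520)·69100/384 = 8.9708973
  Rural: (10539/37289)²·(1−584/10539)·87830/584 = 11.347736
  → Var(ȳ_str) = 25.243804.
Var(ȳ_srs) = (1 − 1650/37289)·101900/1650 = 59.024866.
deff = 25.243804 / 59.024866 = 0.4277.

0.4277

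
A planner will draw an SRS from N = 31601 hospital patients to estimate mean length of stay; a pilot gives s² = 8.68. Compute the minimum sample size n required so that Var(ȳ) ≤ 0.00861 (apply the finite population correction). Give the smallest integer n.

Without fpc, n₀ = s²/D = 8.68/0.00861 = 1008.1301.
With fpc, (1 − n/N)·s²/n ≤ D requires n ≥ n₀/(1 + n₀/N) = 1008.1301/(1 + 1008.1301/31601) = 976.9632.
Rounding up, n = 977.

977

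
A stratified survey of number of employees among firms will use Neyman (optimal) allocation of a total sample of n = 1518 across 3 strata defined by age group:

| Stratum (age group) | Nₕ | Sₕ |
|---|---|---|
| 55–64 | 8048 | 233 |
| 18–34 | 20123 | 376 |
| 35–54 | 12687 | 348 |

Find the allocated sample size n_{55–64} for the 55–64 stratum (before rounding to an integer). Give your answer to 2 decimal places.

Neyman allocation: nₕ = n·NₕSₕ / Σⱼ NⱼSⱼ.
Σ NⱼSⱼ = 8048·233 + 20123·376 + 12687·348 = 1.3856508 × 10^7.
n_{55–64} = 1518·8048·233 / (1.3856508 × 10^7) = 205.43.

205.43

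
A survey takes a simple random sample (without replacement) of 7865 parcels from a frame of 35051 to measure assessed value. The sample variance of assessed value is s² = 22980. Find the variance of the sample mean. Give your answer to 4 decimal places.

2.2662

Under SRS without replacement, Var(ȳ) = (1 − f)·s²/n with f = n/N = 7865/35051 = 0.22438732.
Var(ȳ) = (1 − 0.22438732)·22980/7865 = 0.77561268·2.9218055 = 2.2661894.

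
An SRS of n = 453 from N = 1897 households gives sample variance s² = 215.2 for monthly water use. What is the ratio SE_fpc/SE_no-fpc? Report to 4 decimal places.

0.8725

f = n/N = 453/1897 = 0.23879810.
SE_no-fpc = √(s²/n) = 0.68924247; SE_fpc = √((1−f)s²/n) = 0.60134259.
Ratio = √(1−f) = 0.87246885.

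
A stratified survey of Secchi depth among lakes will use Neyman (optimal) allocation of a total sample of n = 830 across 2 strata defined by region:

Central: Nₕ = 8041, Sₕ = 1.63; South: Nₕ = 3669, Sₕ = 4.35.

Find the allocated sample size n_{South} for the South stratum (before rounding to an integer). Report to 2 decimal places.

Neyman allocation: nₕ = n·NₕSₕ / Σⱼ NⱼSⱼ.
Σ NⱼSⱼ = 8041·1.63 + 3669·4.35 = 29066.98.
n_{South} = 830·3669·4.35 / 29066.98 = 455.74.

455.74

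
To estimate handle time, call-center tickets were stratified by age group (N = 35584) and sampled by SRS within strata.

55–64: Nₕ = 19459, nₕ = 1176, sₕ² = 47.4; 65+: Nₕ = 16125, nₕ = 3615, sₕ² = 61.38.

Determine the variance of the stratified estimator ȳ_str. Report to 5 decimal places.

Var(ȳ_str) = Σₕ Wₕ²(1 − fₕ)sₕ²/nₕ with Wₕ = Nₕ/N, N = 35584.
55–64: Wₕ = 0.54684690; term = 0.54684690²·(1 − 0.06043476)·47.4/1176 = 0.011324772.
65+: Wₕ = 0.45315310; term = 0.45315310²·(1 − 0.22418605)·61.38/3615 = 0.0027049926.
Sum = 0.014029765.

0.01403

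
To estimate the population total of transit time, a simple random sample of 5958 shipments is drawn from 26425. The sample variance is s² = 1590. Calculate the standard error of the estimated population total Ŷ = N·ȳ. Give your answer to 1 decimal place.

Var(Ŷ) = N²·Var(ȳ) = N²·(1 − n/N)·s²/n.
f = 5958/26425 = 0.22546831; Var(ȳ) = 0.77453169·1590/5958 = 0.20669778.
Var(Ŷ) = 26425² · 0.20669778 = 1.4433306 × 10^8.
SE(Ŷ) = √(1.4433306 × 10^8) = 12013.9.

12013.9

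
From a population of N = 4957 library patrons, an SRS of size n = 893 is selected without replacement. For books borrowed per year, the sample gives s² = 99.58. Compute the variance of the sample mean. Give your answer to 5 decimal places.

Under SRS without replacement, Var(ȳ) = (1 − f)·s²/n with f = n/N = 893/4957 = 0.18014928.
Var(ȳ) = (1 − 0.18014928)·99.58/893 = 0.81985072·0.11151176 = 0.091422995.

0.09142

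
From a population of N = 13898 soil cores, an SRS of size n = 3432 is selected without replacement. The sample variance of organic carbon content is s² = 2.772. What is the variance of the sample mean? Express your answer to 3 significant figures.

6.08 × 10^-4

Under SRS without replacement, Var(ȳ) = (1 − f)·s²/n with f = n/N = 3432/13898 = 0.24694201.
Var(ȳ) = (1 − 0.24694201)·2.772/3432 = 0.75305799·8.0769231 × 10^-4 = 6.0823915 × 10^-4.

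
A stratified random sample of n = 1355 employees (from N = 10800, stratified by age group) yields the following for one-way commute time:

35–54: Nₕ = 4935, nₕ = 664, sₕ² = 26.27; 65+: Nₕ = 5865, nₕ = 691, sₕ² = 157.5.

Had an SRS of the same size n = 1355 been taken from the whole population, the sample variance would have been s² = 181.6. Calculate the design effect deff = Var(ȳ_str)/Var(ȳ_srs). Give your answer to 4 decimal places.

0.5669

Var(ȳ_str) = Σ Wₕ²(1−fₕ)sₕ²/nₕ with Wₕ = Nₕ/10800:
  35–54: (4935/10800)²·(1−664/4935)·26.27/664 = 0.007149262
  65+: (5865/10800)²·(1−691/5865)·157.5/691 = 0.059299283
  → Var(ȳ_str) = 0.066448545.
Var(ȳ_srs) = (1 − 1355/10800)·181.6/1355 = 0.11720733.
deff = 0.066448545 / 0.11720733 = 0.5669.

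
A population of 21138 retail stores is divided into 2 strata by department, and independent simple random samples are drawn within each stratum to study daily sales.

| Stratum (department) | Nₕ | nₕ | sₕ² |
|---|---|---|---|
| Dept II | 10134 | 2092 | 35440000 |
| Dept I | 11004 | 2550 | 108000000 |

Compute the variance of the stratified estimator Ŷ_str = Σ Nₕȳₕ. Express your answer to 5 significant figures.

5.3206 × 10^12

Var(Ŷ_str) = Σₕ Nₕ²(1 − fₕ)sₕ²/nₕ.
Dept II: 10134²·(1 − 2092/10134)·35440000/2092 = 1.380629 × 10^12.
Dept I: 11004²·(1 − 2550/11004)·108000000/2550 = 3.9400016 × 10^12.
Sum = 5.3206306 × 10^12.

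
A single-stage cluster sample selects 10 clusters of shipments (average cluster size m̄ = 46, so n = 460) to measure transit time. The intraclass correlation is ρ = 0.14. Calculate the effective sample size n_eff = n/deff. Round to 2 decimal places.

deff = 1 + (46 − 1)·0.14 = 1 + 6.3 = 7.3.
n_eff = 460 / 7.3 = 63.01.

63.01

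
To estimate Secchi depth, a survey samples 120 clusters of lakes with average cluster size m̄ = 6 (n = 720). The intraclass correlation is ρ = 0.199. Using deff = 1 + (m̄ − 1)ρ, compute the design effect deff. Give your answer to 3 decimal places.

1.995

deff = 1 + (6 − 1)·0.199 = 1 + 0.995 = 1.995.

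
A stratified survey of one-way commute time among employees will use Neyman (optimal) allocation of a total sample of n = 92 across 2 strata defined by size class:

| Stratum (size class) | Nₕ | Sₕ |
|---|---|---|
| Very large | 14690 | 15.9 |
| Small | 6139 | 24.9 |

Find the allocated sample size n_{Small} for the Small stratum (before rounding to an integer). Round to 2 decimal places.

Neyman allocation: nₕ = n·NₕSₕ / Σⱼ NⱼSⱼ.
Σ NⱼSⱼ = 14690·15.9 + 6139·24.9 = 386432.1.
n_{Small} = 92·6139·24.9 / 386432.1 = 36.39.

36.39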